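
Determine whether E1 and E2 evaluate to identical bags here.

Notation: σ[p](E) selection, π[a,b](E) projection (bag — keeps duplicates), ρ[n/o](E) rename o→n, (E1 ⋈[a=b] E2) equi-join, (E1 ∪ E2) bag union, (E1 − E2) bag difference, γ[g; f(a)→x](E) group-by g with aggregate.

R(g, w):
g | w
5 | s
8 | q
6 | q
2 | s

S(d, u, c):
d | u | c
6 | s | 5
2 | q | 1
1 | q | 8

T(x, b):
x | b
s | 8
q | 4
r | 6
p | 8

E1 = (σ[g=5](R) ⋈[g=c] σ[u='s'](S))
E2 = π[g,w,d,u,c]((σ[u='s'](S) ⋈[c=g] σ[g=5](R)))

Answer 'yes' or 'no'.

E1 stepwise |·|:
  R → 4
  σ[g=5](R) → 1
  S → 3
  σ[u='s'](S) → 1
  (σ[g=5](R) ⋈[g=c] σ[u='s'](S)) → 1
E2 stepwise |·|:
  S → 3
  σ[u='s'](S) → 1
  R → 4
  σ[g=5](R) → 1
  (σ[u='s'](S) ⋈[c=g] σ[g=5](R)) → 1
  π[g,w,d,u,c]((σ[u='s'](S) ⋈[c=g] σ[g=5](R))) → 1

E1 and E2 produce the same multiset:
g | w | d | u | c
5 | s | 6 | s | 5

yes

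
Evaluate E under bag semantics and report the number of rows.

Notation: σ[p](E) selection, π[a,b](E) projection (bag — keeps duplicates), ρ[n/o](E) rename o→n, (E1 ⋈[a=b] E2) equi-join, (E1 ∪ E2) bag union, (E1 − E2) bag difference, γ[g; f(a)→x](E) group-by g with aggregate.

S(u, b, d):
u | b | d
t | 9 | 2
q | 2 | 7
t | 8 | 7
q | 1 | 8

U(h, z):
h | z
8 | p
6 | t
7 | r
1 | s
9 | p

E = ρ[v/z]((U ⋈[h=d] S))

Row counts bottom-up:
  U → 5
  S → 4
  (U ⋈[h=d] S) → 3
  ρ[v/z]((U ⋈[h=d] S)) → 3

|E| = 3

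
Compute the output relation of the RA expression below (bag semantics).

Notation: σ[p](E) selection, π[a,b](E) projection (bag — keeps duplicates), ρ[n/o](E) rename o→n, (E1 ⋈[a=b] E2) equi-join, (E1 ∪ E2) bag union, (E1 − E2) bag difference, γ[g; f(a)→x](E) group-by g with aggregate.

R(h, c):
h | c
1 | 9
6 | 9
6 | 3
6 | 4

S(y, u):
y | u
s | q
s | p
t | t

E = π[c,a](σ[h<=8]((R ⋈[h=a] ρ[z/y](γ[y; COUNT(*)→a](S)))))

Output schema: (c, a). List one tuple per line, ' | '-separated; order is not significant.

Stepwise |·|:
  R → 4
  S → 3
  γ[y; COUNT(*)→a](S) → 2
  ρ[z/y](γ[y; COUNT(*)→a](S)) → 2
  (R ⋈[h=a] ρ[z/y](γ[y; COUNT(*)→a](S))) → 1
  σ[h<=8]((R ⋈[h=a] ρ[z/y](γ[y; COUNT(*)→a](S)))) → 1
  π[c,a](σ[h<=8]((R ⋈[h=a] ρ[z/y](γ[y; COUNT(*)→a](S))))) → 1

== RESULT ==
c | a
9 | 1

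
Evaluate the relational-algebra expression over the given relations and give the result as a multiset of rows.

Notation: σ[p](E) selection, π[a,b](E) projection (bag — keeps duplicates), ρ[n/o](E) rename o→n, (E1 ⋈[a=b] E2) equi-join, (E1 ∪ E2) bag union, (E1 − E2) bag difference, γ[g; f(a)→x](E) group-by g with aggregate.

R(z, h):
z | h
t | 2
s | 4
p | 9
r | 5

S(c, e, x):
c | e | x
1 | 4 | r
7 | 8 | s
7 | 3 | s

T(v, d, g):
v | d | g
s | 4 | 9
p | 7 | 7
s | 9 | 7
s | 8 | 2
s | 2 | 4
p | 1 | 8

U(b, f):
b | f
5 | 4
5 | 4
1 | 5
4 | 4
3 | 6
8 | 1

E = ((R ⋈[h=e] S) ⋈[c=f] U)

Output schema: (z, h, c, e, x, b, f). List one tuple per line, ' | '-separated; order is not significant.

Subexpression sizes:
  R → 4
  S → 3
  (R ⋈[h=e] S) → 1
  U → 6
  ((R ⋈[h=e] S) ⋈[c=f] U) → 1

== RESULT ==
z | h | c | e | x | b | f
s | 4 | 1 | 4 | r | 8 | 1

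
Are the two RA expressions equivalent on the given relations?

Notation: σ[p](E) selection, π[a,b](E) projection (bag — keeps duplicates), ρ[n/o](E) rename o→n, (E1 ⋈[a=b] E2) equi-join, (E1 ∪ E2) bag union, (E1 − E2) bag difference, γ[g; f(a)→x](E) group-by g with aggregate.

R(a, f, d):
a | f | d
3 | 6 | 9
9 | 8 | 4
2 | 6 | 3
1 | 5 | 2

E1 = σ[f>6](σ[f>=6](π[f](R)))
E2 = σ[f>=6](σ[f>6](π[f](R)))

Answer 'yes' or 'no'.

E1 subexpression sizes:
  R → 4
  π[f](R) → 4
  σ[f>=6](π[f](R)) → 3
  σ[f>6](σ[f>=6](π[f](R))) → 1
E2 subexpression sizes:
  R → 4
  π[f](R) → 4
  σ[f>6](π[f](R)) → 1
  σ[f>=6](σ[f>6](π[f](R))) → 1

E1 and E2 produce the same multiset:
f
8

yes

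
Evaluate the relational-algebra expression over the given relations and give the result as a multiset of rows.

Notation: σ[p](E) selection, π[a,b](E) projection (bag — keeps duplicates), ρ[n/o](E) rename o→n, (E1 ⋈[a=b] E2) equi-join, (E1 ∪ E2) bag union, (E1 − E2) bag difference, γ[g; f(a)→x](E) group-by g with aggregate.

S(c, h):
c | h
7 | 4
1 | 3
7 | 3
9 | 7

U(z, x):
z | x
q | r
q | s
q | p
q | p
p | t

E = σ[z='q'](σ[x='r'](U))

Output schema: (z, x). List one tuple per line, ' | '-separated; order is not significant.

Subexpression sizes:
  U → 5
  σ[x='r'](U) → 1
  σ[z='q'](σ[x='r'](U)) → 1

== RESULT ==
z | x
q | r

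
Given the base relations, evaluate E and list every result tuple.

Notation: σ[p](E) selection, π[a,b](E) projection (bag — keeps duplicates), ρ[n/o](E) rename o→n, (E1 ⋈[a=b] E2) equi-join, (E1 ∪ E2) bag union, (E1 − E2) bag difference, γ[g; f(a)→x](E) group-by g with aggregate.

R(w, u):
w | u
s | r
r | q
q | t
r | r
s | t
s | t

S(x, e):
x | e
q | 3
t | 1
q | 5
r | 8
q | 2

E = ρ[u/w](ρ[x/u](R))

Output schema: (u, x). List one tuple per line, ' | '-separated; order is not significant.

Stepwise |·|:
  R → 6
  ρ[x/u](R) → 6
  ρ[u/w](ρ[x/u](R)) → 6

== RESULT ==
u | x
q | t
r | q
r | r
s | r
s | t
s | t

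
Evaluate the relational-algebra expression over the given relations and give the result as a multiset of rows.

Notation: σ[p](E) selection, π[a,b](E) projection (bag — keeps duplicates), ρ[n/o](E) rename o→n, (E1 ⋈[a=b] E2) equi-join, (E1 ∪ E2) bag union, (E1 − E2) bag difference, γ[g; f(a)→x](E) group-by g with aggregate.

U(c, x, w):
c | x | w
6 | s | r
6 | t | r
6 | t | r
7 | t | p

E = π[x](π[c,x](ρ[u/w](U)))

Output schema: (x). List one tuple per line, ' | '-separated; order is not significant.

Per-node cardinality:
  U → 4
  ρ[u/w](U) → 4
  π[c,x](ρ[u/w](U)) → 4
  π[x](π[c,x](ρ[u/w](U))) → 4

== RESULT ==
x
s
t
t
t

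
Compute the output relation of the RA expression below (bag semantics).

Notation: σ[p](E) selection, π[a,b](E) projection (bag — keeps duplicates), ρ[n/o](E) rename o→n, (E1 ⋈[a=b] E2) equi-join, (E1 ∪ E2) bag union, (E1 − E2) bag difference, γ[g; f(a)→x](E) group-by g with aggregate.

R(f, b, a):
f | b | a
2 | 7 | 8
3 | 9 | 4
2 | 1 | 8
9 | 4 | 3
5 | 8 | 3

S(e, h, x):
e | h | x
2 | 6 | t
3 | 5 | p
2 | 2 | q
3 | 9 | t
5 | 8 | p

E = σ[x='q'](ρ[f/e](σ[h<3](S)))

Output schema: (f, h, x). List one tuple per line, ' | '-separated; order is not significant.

Stepwise |·|:
  S → 5
  σ[h<3](S) → 1
  ρ[f/e](σ[h<3](S)) → 1
  σ[x='q'](ρ[f/e](σ[h<3](S))) → 1

== RESULT ==
f | h | x
2 | 2 | q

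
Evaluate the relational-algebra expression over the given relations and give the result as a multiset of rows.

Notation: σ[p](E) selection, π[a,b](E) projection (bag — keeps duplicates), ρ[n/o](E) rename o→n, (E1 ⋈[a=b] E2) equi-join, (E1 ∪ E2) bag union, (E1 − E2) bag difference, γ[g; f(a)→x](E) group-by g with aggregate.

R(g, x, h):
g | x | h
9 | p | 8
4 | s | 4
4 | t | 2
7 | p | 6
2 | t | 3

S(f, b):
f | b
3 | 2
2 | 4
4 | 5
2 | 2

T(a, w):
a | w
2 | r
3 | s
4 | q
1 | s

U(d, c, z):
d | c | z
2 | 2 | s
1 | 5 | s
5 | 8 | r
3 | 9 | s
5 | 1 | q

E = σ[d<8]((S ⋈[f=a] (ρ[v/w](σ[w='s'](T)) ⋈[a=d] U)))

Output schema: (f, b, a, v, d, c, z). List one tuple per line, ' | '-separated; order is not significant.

Per-node cardinality:
  S → 4
  T → 4
  σ[w='s'](T) → 2
  ρ[v/w](σ[w='s'](T)) → 2
  U → 5
  (ρ[v/w](σ[w='s'](T)) ⋈[a=d] U) → 2
  (S ⋈[f=a] (ρ[v/w](σ[w='s'](T)) ⋈[a=d] U)) → 1
  σ[d<8]((S ⋈[f=a] (ρ[v/w](σ[w='s'](T)) ⋈[a=d] U))) → 1

== RESULT ==
f | b | a | v | d | c | z
3 | 2 | 3 | s | 3 | 9 | s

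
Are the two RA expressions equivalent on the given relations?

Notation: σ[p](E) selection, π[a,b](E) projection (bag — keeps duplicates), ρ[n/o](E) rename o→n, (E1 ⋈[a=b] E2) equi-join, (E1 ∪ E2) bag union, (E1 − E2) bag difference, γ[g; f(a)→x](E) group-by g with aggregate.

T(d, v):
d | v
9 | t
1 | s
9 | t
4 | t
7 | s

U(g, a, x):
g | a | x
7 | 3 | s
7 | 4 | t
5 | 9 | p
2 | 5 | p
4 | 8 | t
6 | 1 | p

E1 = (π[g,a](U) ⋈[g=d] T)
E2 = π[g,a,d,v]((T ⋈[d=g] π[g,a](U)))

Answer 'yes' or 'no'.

E1 row counts bottom-up:
  U → 6
  π[g,a](U) → 6
  T → 5
  (π[g,a](U) ⋈[g=d] T) → 3
E2 row counts bottom-up:
  T → 5
  U → 6
  π[g,a](U) → 6
  (T ⋈[d=g] π[g,a](U)) → 3
  π[g,a,d,v]((T ⋈[d=g] π[g,a](U))) → 3

E1 and E2 produce the same multiset:
g | a | d | v
4 | 8 | 4 | t
7 | 3 | 7 | s
7 | 4 | 7 | s

yes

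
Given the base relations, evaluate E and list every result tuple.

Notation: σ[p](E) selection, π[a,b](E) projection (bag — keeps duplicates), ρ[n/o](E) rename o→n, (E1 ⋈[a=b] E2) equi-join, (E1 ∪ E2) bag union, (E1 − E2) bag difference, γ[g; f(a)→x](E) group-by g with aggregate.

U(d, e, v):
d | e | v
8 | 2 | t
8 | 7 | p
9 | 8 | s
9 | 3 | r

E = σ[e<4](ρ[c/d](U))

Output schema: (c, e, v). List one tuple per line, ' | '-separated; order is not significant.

Stepwise |·|:
  U → 4
  ρ[c/d](U) → 4
  σ[e<4](ρ[c/d](U)) → 2

== RESULT ==
c | e | v
8 | 2 | t
9 | 3 | r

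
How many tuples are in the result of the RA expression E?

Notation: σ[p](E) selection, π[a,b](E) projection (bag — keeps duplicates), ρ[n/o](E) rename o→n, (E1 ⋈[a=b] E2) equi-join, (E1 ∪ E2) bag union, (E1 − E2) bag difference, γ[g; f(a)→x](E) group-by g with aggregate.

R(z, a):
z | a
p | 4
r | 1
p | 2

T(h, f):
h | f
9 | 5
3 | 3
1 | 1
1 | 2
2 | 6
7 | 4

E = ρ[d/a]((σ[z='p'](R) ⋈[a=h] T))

Stepwise |·|:
  R → 3
  σ[z='p'](R) → 2
  T → 6
  (σ[z='p'](R) ⋈[a=h] T) → 1
  ρ[d/a]((σ[z='p'](R) ⋈[a=h] T)) → 1

|E| = 1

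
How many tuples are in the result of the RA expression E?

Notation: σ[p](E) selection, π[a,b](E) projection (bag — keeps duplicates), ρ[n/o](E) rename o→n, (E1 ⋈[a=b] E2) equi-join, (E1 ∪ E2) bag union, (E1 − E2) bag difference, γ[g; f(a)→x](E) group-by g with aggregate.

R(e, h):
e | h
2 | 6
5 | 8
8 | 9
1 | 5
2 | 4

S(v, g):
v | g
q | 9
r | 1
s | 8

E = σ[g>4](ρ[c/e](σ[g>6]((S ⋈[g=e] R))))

Per-node cardinality:
  S → 3
  R → 5
  (S ⋈[g=e] R) → 2
  σ[g>6]((S ⋈[g=e] R)) → 1
  ρ[c/e](σ[g>6]((S ⋈[g=e] R))) → 1
  σ[g>4](ρ[c/e](σ[g>6]((S ⋈[g=e] R)))) → 1

|E| = 1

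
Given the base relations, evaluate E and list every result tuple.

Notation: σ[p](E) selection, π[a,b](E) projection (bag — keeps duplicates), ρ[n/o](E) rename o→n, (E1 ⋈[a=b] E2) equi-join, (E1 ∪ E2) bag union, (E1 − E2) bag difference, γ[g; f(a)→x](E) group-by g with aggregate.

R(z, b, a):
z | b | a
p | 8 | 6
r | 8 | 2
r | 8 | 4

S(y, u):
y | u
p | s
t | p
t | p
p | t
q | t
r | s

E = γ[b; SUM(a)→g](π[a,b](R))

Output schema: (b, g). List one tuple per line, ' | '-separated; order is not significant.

Row counts bottom-up:
  R → 3
  π[a,b](R) → 3
  γ[b; SUM(a)→g](π[a,b](R)) → 1

== RESULT ==
b | g
8 | 12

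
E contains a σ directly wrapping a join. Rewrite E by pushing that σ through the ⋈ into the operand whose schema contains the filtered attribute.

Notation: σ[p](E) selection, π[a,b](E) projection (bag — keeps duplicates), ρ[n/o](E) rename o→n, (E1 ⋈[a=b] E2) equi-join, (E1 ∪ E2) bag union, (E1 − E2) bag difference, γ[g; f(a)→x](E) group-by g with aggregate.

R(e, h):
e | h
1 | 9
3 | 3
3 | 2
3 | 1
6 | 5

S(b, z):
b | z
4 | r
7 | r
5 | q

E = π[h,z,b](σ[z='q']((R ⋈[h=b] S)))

σ filters on z, owned by the right side.
E' = π[h,z,b]((R ⋈[h=b] σ[z='q'](S)))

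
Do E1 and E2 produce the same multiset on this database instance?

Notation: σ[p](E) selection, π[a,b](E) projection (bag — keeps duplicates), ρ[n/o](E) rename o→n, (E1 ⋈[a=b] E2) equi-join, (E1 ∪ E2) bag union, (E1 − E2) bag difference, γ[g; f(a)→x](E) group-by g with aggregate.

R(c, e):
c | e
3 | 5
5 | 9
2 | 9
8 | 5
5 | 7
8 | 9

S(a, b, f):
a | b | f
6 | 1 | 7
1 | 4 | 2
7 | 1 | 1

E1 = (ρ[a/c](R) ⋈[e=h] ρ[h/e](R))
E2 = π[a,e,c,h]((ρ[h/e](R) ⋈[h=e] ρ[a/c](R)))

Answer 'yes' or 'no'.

E1 stepwise |·|:
  R → 6
  ρ[a/c](R) → 6
  R → 6
  ρ[h/e](R) → 6
  (ρ[a/c](R) ⋈[e=h] ρ[h/e](R)) → 14
E2 stepwise |·|:
  R → 6
  ρ[h/e](R) → 6
  R → 6
  ρ[a/c](R) → 6
  (ρ[h/e](R) ⋈[h=e] ρ[a/c](R)) → 14
  π[a,e,c,h]((ρ[h/e](R) ⋈[h=e] ρ[a/c](R))) → 14

E1 and E2 produce the same multiset:
a | e | c | h
2 | 9 | 2 | 9
2 | 9 | 5 | 9
2 | 9 | 8 | 9
3 | 5 | 3 | 5
3 | 5 | 8 | 5
5 | 7 | 5 | 7
5 | 9 | 2 | 9
5 | 9 | 5 | 9
5 | 9 | 8 | 9
8 | 5 | 3 | 5
8 | 5 | 8 | 5
8 | 9 | 2 | 9
8 | 9 | 5 | 9
8 | 9 | 8 | 9

yes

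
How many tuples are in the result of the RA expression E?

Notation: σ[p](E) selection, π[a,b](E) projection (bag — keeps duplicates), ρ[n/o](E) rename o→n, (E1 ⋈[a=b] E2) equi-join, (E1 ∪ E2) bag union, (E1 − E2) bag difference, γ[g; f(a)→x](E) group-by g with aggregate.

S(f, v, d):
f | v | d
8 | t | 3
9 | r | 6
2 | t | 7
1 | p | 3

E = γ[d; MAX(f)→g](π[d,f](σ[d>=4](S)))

Per-node cardinality:
  S → 4
  σ[d>=4](S) → 2
  π[d,f](σ[d>=4](S)) → 2
  γ[d; MAX(f)→g](π[d,f](σ[d>=4](S))) → 2

|E| = 2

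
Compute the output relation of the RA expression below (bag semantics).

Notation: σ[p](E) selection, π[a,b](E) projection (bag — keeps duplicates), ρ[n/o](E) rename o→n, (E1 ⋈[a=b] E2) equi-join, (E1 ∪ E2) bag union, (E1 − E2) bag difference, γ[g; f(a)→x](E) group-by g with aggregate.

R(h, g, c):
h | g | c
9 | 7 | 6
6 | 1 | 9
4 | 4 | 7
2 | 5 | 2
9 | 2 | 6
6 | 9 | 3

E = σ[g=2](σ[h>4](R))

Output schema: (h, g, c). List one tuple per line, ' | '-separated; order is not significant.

Stepwise |·|:
  R → 6
  σ[h>4](R) → 4
  σ[g=2](σ[h>4](R)) → 1

== RESULT ==
h | g | c
9 | 2 | 6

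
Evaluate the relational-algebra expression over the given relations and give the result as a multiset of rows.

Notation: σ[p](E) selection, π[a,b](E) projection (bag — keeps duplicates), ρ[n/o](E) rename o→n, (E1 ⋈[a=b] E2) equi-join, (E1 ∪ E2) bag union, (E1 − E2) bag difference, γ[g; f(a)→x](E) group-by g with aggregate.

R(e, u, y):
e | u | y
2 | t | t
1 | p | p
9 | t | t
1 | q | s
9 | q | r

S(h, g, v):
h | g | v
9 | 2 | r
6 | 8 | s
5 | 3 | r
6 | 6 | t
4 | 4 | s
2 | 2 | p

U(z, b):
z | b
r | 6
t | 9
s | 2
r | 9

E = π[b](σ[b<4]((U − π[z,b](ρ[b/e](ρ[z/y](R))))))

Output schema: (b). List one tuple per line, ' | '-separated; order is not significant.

Subexpression sizes:
  U → 4
  R → 5
  ρ[z/y](R) → 5
  ρ[b/e](ρ[z/y](R)) → 5
  π[z,b](ρ[b/e](ρ[z/y](R))) → 5
  (U − π[z,b](ρ[b/e](ρ[z/y](R)))) → 2
  σ[b<4]((U − π[z,b](ρ[b/e](ρ[z/y](R))))) → 1
  π[b](σ[b<4]((U − π[z,b](ρ[b/e](ρ[z/y](R)))))) → 1

== RESULT ==
b
2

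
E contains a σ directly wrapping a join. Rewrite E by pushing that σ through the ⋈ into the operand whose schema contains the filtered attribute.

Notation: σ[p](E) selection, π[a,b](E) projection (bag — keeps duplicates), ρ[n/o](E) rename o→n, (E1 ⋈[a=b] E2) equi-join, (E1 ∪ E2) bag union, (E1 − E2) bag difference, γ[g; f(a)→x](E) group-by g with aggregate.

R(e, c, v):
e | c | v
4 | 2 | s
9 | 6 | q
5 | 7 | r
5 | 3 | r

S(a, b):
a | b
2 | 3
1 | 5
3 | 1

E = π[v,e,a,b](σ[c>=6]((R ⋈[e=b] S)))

σ filters on c, owned by the left side.
E' = π[v,e,a,b]((σ[c>=6](R) ⋈[e=b] S))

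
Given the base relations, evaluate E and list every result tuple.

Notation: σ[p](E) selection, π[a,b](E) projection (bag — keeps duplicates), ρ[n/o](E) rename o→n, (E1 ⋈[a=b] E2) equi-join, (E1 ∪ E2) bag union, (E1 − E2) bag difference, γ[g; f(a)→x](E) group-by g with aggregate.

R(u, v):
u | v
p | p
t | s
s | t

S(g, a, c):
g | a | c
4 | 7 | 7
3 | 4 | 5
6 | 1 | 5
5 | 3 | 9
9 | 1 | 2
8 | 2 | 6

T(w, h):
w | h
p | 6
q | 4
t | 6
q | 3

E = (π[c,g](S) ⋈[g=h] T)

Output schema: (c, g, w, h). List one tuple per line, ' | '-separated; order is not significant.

Subexpression sizes:
  S → 6
  π[c,g](S) → 6
  T → 4
  (π[c,g](S) ⋈[g=h] T) → 4

== RESULT ==
c | g | w | h
5 | 3 | q | 3
5 | 6 | p | 6
5 | 6 | t | 6
7 | 4 | q | 4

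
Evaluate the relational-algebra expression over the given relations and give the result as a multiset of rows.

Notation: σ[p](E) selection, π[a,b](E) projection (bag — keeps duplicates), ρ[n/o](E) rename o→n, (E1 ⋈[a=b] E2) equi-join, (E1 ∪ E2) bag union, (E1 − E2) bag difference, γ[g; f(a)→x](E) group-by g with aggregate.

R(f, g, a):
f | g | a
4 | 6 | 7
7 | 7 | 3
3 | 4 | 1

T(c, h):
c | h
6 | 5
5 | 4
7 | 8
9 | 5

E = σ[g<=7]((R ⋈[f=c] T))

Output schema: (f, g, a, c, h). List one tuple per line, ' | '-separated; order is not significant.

Row counts bottom-up:
  R → 3
  T → 4
  (R ⋈[f=c] T) → 1
  σ[g<=7]((R ⋈[f=c] T)) → 1

== RESULT ==
f | g | a | c | h
7 | 7 | 3 | 7 | 8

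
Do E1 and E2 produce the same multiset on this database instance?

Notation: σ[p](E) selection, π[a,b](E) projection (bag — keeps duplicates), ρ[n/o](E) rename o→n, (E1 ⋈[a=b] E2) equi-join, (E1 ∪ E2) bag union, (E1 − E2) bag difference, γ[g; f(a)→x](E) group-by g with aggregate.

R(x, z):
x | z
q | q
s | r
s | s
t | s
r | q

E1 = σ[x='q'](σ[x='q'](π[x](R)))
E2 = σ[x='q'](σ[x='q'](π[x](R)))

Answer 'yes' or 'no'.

E1 per-node cardinality:
  R → 5
  π[x](R) → 5
  σ[x='q'](π[x](R)) → 1
  σ[x='q'](σ[x='q'](π[x](R))) → 1
E2 per-node cardinality:
  R → 5
  π[x](R) → 5
  σ[x='q'](π[x](R)) → 1
  σ[x='q'](σ[x='q'](π[x](R))) → 1

E1 and E2 produce the same multiset:
x
q

yes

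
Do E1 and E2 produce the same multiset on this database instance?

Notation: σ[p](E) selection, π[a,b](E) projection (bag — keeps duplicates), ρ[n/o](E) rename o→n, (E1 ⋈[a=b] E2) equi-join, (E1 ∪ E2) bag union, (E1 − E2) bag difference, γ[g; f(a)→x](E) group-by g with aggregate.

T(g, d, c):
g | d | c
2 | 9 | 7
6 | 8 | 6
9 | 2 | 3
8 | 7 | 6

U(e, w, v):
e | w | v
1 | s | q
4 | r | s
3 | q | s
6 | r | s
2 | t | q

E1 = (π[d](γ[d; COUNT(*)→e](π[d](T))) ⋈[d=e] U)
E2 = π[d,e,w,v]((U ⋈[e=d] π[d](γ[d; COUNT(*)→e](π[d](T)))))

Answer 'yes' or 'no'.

E1 row counts bottom-up:
  T → 4
  π[d](T) → 4
  γ[d; COUNT(*)→e](π[d](T)) → 4
  π[d](γ[d; COUNT(*)→e](π[d](T))) → 4
  U → 5
  (π[d](γ[d; COUNT(*)→e](π[d](T))) ⋈[d=e] U) → 1
E2 row counts bottom-up:
  U → 5
  T → 4
  π[d](T) → 4
  γ[d; COUNT(*)→e](π[d](T)) → 4
  π[d](γ[d; COUNT(*)→e](π[d](T))) → 4
  (U ⋈[e=d] π[d](γ[d; COUNT(*)→e](π[d](T)))) → 1
  π[d,e,w,v]((U ⋈[e=d] π[d](γ[d; COUNT(*)→e](π[d](T))))) → 1

E1 and E2 produce the same multiset:
d | e | w | v
2 | 2 | t | q

yes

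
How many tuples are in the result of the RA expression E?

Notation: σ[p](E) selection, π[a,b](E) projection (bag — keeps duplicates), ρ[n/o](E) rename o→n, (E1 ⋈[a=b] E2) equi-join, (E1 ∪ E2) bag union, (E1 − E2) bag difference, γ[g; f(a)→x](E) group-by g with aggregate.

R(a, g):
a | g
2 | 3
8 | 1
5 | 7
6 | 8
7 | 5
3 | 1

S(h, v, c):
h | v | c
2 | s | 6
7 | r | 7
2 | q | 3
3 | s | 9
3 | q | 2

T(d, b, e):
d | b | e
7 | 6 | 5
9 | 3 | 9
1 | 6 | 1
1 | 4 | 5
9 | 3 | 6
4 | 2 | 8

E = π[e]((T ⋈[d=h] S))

Per-node cardinality:
  T → 6
  S → 5
  (T ⋈[d=h] S) → 1
  π[e]((T ⋈[d=h] S)) → 1

|E| = 1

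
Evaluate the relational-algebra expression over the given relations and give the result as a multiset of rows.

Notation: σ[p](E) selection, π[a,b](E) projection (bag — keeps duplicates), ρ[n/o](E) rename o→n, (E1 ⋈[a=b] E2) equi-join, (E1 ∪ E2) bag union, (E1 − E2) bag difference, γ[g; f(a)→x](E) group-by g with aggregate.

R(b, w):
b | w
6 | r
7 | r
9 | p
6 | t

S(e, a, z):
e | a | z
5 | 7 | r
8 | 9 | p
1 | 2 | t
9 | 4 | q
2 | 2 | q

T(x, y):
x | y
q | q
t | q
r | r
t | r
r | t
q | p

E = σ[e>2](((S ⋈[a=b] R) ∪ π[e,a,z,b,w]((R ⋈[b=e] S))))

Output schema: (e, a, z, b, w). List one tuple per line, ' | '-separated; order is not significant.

Subexpression sizes:
  S → 5
  R → 4
  (S ⋈[a=b] R) → 2
  R → 4
  S → 5
  (R ⋈[b=e] S) → 1
  π[e,a,z,b,w]((R ⋈[b=e] S)) → 1
  ((S ⋈[a=b] R) ∪ π[e,a,z,b,w]((R ⋈[b=e] S))) → 3
  σ[e>2](((S ⋈[a=b] R) ∪ π[e,a,z,b,w]((R ⋈[b=e] S)))) → 3

== RESULT ==
e | a | z | b | w
5 | 7 | r | 7 | r
8 | 9 | p | 9 | p
9 | 4 | q | 9 | p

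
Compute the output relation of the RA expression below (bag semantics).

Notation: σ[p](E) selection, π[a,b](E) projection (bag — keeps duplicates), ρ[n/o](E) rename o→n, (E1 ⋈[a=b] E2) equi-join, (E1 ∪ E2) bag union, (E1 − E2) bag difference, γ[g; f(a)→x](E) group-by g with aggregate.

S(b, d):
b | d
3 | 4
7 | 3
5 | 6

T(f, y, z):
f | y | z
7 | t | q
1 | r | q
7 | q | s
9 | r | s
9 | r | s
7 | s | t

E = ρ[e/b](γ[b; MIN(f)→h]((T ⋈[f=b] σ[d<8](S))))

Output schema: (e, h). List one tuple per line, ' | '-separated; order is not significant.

Subexpression sizes:
  T → 6
  S → 3
  σ[d<8](S) → 3
  (T ⋈[f=b] σ[d<8](S)) → 3
  γ[b; MIN(f)→h]((T ⋈[f=b] σ[d<8](S))) → 1
  ρ[e/b](γ[b; MIN(f)→h]((T ⋈[f=b] σ[d<8](S)))) → 1

== RESULT ==
e | h
7 | 7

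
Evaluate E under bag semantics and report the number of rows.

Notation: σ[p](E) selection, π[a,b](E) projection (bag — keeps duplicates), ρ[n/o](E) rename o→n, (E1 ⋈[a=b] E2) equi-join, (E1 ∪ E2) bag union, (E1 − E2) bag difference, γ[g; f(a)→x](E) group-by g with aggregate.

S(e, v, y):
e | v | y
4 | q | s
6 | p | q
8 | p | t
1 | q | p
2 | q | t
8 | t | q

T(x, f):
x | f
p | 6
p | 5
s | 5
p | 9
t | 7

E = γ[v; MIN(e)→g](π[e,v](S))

Per-node cardinality:
  S → 6
  π[e,v](S) → 6
  γ[v; MIN(e)→g](π[e,v](S)) → 3

|E| = 3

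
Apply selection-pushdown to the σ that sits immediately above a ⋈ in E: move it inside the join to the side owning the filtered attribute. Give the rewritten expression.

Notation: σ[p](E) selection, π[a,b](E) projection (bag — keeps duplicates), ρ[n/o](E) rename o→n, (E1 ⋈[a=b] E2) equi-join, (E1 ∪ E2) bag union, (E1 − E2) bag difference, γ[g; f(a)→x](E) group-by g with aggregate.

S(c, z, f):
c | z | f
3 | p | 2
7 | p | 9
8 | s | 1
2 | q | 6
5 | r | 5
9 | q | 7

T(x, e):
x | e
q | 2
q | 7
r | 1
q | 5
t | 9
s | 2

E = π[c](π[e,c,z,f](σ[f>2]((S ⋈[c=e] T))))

σ filters on f, owned by the left side.
E' = π[c](π[e,c,z,f]((σ[f>2](S) ⋈[c=e] T)))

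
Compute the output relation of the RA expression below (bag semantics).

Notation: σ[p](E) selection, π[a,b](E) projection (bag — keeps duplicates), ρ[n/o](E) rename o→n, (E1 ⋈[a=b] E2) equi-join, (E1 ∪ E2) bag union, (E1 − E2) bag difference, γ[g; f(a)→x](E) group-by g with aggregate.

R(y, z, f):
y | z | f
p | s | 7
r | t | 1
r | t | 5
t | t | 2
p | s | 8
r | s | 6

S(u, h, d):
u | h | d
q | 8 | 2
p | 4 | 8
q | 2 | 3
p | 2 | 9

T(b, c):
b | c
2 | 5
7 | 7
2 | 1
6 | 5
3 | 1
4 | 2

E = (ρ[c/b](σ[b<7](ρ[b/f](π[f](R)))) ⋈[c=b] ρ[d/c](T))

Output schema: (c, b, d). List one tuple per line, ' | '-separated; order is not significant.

Row counts bottom-up:
  R → 6
  π[f](R) → 6
  ρ[b/f](π[f](R)) → 6
  σ[b<7](ρ[b/f](π[f](R))) → 4
  ρ[c/b](σ[b<7](ρ[b/f](π[f](R)))) → 4
  T → 6
  ρ[d/c](T) → 6
  (ρ[c/b](σ[b<7](ρ[b/f](π[f](R)))) ⋈[c=b] ρ[d/c](T)) → 3

== RESULT ==
c | b | d
2 | 2 | 1
2 | 2 | 5
6 | 6 | 5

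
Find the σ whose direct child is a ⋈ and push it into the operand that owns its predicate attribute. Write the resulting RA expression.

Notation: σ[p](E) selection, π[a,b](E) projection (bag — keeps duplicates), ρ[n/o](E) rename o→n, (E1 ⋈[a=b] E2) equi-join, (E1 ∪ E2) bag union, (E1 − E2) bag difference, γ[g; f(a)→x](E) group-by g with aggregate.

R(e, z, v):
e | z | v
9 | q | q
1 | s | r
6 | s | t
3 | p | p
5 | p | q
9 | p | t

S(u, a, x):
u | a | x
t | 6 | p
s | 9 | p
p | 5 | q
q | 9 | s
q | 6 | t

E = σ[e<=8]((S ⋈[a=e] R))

σ filters on e, owned by the right side.
E' = (S ⋈[a=e] σ[e<=8](R))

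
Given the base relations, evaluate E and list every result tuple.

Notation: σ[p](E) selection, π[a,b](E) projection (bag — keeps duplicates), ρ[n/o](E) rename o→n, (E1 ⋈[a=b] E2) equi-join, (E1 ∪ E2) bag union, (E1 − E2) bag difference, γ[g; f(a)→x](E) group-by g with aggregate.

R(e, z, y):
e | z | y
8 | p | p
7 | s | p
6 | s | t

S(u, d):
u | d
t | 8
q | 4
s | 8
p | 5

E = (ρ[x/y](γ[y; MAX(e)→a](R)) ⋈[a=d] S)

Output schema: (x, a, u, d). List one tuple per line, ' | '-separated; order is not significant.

Subexpression sizes:
  R → 3
  γ[y; MAX(e)→a](R) → 2
  ρ[x/y](γ[y; MAX(e)→a](R)) → 2
  S → 4
  (ρ[x/y](γ[y; MAX(e)→a](R)) ⋈[a=d] S) → 2

== RESULT ==
x | a | u | d
p | 8 | s | 8
p | 8 | t | 8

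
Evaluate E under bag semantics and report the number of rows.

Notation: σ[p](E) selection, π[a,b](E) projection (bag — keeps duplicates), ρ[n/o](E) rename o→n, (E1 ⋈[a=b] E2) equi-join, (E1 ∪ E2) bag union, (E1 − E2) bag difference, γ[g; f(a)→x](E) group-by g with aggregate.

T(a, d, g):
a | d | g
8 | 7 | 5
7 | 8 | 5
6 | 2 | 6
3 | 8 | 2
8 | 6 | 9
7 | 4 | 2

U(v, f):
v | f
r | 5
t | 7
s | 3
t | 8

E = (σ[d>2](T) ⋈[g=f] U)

Subexpression sizes:
  T → 6
  σ[d>2](T) → 5
  U → 4
  (σ[d>2](T) ⋈[g=f] U) → 2

|E| = 2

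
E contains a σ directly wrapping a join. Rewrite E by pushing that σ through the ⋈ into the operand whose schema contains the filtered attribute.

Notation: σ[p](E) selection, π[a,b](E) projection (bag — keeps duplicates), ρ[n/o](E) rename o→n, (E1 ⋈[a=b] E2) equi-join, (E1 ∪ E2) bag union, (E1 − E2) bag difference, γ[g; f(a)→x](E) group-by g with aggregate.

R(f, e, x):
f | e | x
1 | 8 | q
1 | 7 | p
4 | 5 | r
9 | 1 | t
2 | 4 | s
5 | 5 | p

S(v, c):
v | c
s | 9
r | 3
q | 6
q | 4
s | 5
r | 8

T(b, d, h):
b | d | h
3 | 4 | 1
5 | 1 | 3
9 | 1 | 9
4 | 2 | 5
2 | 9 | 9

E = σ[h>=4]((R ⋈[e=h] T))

σ filters on h, owned by the right side.
E' = (R ⋈[e=h] σ[h>=4](T))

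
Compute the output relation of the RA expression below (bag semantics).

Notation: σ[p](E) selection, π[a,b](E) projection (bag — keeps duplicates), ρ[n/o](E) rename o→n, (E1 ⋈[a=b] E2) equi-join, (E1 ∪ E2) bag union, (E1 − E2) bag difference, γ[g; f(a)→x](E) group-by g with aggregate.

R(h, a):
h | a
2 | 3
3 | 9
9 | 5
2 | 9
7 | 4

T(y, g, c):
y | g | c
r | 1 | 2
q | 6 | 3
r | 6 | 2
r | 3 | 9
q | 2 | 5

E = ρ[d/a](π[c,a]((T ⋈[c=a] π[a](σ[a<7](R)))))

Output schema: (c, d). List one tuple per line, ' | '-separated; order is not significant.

Per-node cardinality:
  T → 5
  R → 5
  σ[a<7](R) → 3
  π[a](σ[a<7](R)) → 3
  (T ⋈[c=a] π[a](σ[a<7](R))) → 2
  π[c,a]((T ⋈[c=a] π[a](σ[a<7](R)))) → 2
  ρ[d/a](π[c,a]((T ⋈[c=a] π[a](σ[a<7](R))))) → 2

== RESULT ==
c | d
3 | 3
5 | 5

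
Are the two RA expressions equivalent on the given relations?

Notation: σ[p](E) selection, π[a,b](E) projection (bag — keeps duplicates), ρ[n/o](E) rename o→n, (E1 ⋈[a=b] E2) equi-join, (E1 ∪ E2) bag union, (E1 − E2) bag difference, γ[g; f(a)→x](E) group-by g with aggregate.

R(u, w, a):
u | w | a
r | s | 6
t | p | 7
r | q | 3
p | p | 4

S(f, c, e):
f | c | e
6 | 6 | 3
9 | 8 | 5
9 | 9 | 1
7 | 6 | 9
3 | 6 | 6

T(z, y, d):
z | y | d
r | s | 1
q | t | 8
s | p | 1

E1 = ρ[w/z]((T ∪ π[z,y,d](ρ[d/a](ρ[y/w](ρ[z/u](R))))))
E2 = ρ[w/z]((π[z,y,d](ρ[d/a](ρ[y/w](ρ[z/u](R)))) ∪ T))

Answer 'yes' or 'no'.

E1 row counts bottom-up:
  T → 3
  R → 4
  ρ[z/u](R) → 4
  ρ[y/w](ρ[z/u](R)) → 4
  ρ[d/a](ρ[y/w](ρ[z/u](R))) → 4
  π[z,y,d](ρ[d/a](ρ[y/w](ρ[z/u](R)))) → 4
  (T ∪ π[z,y,d](ρ[d/a](ρ[y/w](ρ[z/u](R))))) → 7
  ρ[w/z]((T ∪ π[z,y,d](ρ[d/a](ρ[y/w](ρ[z/u](R)))))) → 7
E2 row counts bottom-up:
  R → 4
  ρ[z/u](R) → 4
  ρ[y/w](ρ[z/u](R)) → 4
  ρ[d/a](ρ[y/w](ρ[z/u](R))) → 4
  π[z,y,d](ρ[d/a](ρ[y/w](ρ[z/u](R)))) → 4
  T → 3
  (π[z,y,d](ρ[d/a](ρ[y/w](ρ[z/u](R)))) ∪ T) → 7
  ρ[w/z]((π[z,y,d](ρ[d/a](ρ[y/w](ρ[z/u](R)))) ∪ T)) → 7

E1 and E2 produce the same multiset:
w | y | d
p | p | 4
q | t | 8
r | q | 3
r | s | 1
r | s | 6
s | p | 1
t | p | 7

yes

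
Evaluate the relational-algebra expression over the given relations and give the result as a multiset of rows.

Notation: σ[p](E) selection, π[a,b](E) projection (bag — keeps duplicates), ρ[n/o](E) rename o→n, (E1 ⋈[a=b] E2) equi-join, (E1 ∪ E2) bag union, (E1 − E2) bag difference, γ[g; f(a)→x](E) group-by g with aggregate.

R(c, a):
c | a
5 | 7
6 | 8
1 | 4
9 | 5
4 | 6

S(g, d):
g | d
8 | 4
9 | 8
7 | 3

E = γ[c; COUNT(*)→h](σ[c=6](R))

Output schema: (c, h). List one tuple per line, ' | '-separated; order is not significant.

Subexpression sizes:
  R → 5
  σ[c=6](R) → 1
  γ[c; COUNT(*)→h](σ[c=6](R)) → 1

== RESULT ==
c | h
6 | 1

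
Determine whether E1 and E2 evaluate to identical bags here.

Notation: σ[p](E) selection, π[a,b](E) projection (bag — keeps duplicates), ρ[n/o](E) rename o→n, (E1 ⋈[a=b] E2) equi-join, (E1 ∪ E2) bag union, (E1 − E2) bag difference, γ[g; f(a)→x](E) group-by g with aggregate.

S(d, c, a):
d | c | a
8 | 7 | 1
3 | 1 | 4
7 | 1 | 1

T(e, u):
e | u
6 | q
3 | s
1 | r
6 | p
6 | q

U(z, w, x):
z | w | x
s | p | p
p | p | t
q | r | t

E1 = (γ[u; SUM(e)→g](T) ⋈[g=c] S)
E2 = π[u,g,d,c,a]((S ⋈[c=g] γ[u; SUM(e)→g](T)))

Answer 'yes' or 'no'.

E1 per-node cardinality:
  T → 5
  γ[u; SUM(e)→g](T) → 4
  S → 3
  (γ[u; SUM(e)→g](T) ⋈[g=c] S) → 2
E2 per-node cardinality:
  S → 3
  T → 5
  γ[u; SUM(e)→g](T) → 4
  (S ⋈[c=g] γ[u; SUM(e)→g](T)) → 2
  π[u,g,d,c,a]((S ⋈[c=g] γ[u; SUM(e)→g](T))) → 2

E1 and E2 produce the same multiset:
u | g | d | c | a
r | 1 | 3 | 1 | 4
r | 1 | 7 | 1 | 1

yes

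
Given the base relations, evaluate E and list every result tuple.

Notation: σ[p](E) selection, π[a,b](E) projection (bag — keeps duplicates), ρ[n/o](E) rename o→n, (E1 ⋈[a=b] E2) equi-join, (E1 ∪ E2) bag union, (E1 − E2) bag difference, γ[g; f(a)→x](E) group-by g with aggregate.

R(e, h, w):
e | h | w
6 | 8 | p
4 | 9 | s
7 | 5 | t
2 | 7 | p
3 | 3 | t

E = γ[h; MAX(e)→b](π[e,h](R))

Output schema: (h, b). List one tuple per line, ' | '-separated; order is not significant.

Row counts bottom-up:
  R → 5
  π[e,h](R) → 5
  γ[h; MAX(e)→b](π[e,h](R)) → 5

== RESULT ==
h | b
3 | 3
5 | 7
7 | 2
8 | 6
9 | 4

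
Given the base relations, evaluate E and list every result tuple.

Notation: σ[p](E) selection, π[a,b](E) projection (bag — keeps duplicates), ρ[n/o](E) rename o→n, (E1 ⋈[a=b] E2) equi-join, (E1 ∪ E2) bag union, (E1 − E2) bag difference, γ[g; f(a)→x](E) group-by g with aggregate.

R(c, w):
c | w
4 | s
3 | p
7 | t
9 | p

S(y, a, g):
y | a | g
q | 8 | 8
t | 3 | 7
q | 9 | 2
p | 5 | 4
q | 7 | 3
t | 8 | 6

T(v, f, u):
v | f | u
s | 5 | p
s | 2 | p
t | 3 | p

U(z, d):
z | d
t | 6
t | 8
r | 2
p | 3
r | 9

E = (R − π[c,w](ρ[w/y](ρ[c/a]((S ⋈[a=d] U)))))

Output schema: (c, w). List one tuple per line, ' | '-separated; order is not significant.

Row counts bottom-up:
  R → 4
  S → 6
  U → 5
  (S ⋈[a=d] U) → 4
  ρ[c/a]((S ⋈[a=d] U)) → 4
  ρ[w/y](ρ[c/a]((S ⋈[a=d] U))) → 4
  π[c,w](ρ[w/y](ρ[c/a]((S ⋈[a=d] U)))) → 4
  (R − π[c,w](ρ[w/y](ρ[c/a]((S ⋈[a=d] U))))) → 4

== RESULT ==
c | w
3 | p
4 | s
7 | t
9 | p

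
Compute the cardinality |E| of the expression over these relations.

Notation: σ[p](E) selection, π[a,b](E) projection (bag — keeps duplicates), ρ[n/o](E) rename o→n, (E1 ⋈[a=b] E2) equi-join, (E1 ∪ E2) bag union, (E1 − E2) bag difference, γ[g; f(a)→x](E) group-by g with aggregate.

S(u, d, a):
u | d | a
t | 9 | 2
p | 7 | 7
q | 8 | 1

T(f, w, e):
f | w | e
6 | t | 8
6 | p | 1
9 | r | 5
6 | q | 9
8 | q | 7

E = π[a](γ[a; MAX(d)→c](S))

Stepwise |·|:
  S → 3
  γ[a; MAX(d)→c](S) → 3
  π[a](γ[a; MAX(d)→c](S)) → 3

|E| = 3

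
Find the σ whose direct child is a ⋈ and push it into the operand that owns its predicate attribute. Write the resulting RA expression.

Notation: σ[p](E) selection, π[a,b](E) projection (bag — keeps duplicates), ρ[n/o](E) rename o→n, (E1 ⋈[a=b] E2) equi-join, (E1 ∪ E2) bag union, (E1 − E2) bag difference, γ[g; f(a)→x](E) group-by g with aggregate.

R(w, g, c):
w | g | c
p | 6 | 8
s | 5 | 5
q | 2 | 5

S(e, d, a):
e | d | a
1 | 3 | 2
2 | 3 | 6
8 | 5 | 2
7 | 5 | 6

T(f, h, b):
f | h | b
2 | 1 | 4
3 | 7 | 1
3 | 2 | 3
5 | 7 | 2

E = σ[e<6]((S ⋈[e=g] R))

σ filters on e, owned by the left side.
E' = (σ[e<6](S) ⋈[e=g] R)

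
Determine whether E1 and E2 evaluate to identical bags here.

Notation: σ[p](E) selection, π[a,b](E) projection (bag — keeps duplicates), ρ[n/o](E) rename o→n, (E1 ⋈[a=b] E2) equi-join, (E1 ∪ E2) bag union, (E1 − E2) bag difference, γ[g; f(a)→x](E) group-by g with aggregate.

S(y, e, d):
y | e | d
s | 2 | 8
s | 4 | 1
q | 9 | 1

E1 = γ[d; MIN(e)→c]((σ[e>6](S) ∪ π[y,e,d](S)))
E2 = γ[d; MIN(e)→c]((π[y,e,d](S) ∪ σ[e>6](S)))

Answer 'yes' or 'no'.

E1 subexpression sizes:
  S → 3
  σ[e>6](S) → 1
  S → 3
  π[y,e,d](S) → 3
  (σ[e>6](S) ∪ π[y,e,d](S)) → 4
  γ[d; MIN(e)→c]((σ[e>6](S) ∪ π[y,e,d](S))) → 2
E2 subexpression sizes:
  S → 3
  π[y,e,d](S) → 3
  S → 3
  σ[e>6](S) → 1
  (π[y,e,d](S) ∪ σ[e>6](S)) → 4
  γ[d; MIN(e)→c]((π[y,e,d](S) ∪ σ[e>6](S))) → 2

E1 and E2 produce the same multiset:
d | c
1 | 4
8 | 2

yes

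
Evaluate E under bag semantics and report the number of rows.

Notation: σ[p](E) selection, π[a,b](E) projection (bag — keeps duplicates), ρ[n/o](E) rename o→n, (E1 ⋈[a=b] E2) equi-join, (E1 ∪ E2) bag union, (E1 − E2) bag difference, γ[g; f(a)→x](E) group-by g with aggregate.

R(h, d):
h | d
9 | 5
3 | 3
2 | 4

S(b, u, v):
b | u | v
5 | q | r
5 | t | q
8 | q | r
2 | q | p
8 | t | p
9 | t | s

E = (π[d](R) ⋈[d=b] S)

Subexpression sizes:
  R → 3
  π[d](R) → 3
  S → 6
  (π[d](R) ⋈[d=b] S) → 2

|E| = 2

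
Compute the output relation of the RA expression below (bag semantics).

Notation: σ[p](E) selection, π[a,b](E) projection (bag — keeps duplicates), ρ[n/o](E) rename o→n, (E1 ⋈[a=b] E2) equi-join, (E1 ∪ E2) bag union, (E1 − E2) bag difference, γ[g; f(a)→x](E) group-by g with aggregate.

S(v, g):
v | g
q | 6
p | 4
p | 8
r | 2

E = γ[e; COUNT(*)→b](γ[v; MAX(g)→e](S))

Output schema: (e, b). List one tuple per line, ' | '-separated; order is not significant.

Subexpression sizes:
  S → 4
  γ[v; MAX(g)→e](S) → 3
  γ[e; COUNT(*)→b](γ[v; MAX(g)→e](S)) → 3

== RESULT ==
e | b
2 | 1
6 | 1
8 | 1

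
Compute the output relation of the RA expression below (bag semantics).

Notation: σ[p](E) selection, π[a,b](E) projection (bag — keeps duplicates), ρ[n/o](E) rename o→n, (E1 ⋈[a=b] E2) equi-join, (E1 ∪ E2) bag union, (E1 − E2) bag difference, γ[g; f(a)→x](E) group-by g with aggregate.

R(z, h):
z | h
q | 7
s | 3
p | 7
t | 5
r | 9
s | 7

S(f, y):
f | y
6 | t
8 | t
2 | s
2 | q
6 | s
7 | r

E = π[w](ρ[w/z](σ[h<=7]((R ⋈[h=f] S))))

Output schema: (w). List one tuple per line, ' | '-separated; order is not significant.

Subexpression sizes:
  R → 6
  S → 6
  (R ⋈[h=f] S) → 3
  σ[h<=7]((R ⋈[h=f] S)) → 3
  ρ[w/z](σ[h<=7]((R ⋈[h=f] S))) → 3
  π[w](ρ[w/z](σ[h<=7]((R ⋈[h=f] S)))) → 3

== RESULT ==
w
p
q
s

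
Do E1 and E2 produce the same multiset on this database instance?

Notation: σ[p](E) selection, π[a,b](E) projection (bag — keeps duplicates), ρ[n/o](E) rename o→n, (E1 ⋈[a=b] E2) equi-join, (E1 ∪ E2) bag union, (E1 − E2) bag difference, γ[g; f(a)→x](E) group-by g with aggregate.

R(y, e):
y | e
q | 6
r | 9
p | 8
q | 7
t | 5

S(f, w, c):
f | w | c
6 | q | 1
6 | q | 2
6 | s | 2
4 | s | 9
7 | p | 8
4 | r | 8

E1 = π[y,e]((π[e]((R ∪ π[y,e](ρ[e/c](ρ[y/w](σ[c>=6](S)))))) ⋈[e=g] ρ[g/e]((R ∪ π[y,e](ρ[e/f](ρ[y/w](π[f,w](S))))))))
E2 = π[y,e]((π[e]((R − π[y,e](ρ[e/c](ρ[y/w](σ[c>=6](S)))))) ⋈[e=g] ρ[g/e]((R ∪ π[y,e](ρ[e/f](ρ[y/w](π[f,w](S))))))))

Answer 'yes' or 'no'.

E1 stepwise |·|:
  R → 5
  S → 6
  σ[c>=6](S) → 3
  ρ[y/w](σ[c>=6](S)) → 3
  ρ[e/c](ρ[y/w](σ[c>=6](S))) → 3
  π[y,e](ρ[e/c](ρ[y/w](σ[c>=6](S)))) → 3
  (R ∪ π[y,e](ρ[e/c](ρ[y/w](σ[c>=6](S))))) → 8
  π[e]((R ∪ π[y,e](ρ[e/c](ρ[y/w](σ[c>=6](S)))))) → 8
  R → 5
  S → 6
  π[f,w](S) → 6
  ρ[y/w](π[f,w](S)) → 6
  ρ[e/f](ρ[y/w](π[f,w](S))) → 6
  π[y,e](ρ[e/f](ρ[y/w](π[f,w](S)))) → 6
  (R ∪ π[y,e](ρ[e/f](ρ[y/w](π[f,w](S))))) → 11
  ρ[g/e]((R ∪ π[y,e](ρ[e/f](ρ[y/w](π[f,w](S)))))) → 11
  (π[e]((R ∪ π[y,e](ρ[e/c](ρ[y/w](σ[c>=6](S)))))) ⋈[e=g] ρ[g/e]((R ∪ π[y,e](ρ[e/f](ρ[y/w](π[f,w](S))))))) → 12
  π[y,e]((π[e]((R ∪ π[y,e](ρ[e/c](ρ[y/w](σ[c>=6](S)))))) ⋈[e=g] ρ[g/e]((R ∪ π[y,e](ρ[e/f](ρ[y/w](π[f,w](S)))))))) → 12
E2 stepwise |·|:
  R → 5
  S → 6
  σ[c>=6](S) → 3
  ρ[y/w](σ[c>=6](S)) → 3
  ρ[e/c](ρ[y/w](σ[c>=6](S))) → 3
  π[y,e](ρ[e/c](ρ[y/w](σ[c>=6](S)))) → 3
  (R − π[y,e](ρ[e/c](ρ[y/w](σ[c>=6](S))))) → 4
  π[e]((R − π[y,e](ρ[e/c](ρ[y/w](σ[c>=6](S)))))) → 4
  R → 5
  S → 6
  π[f,w](S) → 6
  ρ[y/w](π[f,w](S)) → 6
  ρ[e/f](ρ[y/w](π[f,w](S))) → 6
  π[y,e](ρ[e/f](ρ[y/w](π[f,w](S)))) → 6
  (R ∪ π[y,e](ρ[e/f](ρ[y/w](π[f,w](S))))) → 11
  ρ[g/e]((R ∪ π[y,e](ρ[e/f](ρ[y/w](π[f,w](S)))))) → 11
  (π[e]((R − π[y,e](ρ[e/c](ρ[y/w](σ[c>=6](S)))))) ⋈[e=g] ρ[g/e]((R ∪ π[y,e](ρ[e/f](ρ[y/w](π[f,w](S))))))) → 8
  π[y,e]((π[e]((R − π[y,e](ρ[e/c](ρ[y/w](σ[c>=6](S)))))) ⋈[e=g] ρ[g/e]((R ∪ π[y,e](ρ[e/f](ρ[y/w](π[f,w](S)))))))) → 8

E1 result:
y | e
p | 7
p | 8
p | 8
p | 8
q | 6
q | 6
q | 6
q | 7
r | 9
r | 9
s | 6
t | 5
E2 result:
y | e
p | 7
q | 6
q | 6
q | 6
q | 7
r | 9
s | 6
t | 5
Witness: ('r', 9) appears 2× in E1 but 1× in E2.

no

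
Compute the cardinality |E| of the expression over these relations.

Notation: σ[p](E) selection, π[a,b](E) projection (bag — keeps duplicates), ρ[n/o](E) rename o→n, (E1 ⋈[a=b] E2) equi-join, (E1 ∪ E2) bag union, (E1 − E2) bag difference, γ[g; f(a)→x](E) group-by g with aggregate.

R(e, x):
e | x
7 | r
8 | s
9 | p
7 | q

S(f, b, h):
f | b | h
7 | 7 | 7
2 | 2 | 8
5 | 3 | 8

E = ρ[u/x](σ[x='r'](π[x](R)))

Stepwise |·|:
  R → 4
  π[x](R) → 4
  σ[x='r'](π[x](R)) → 1
  ρ[u/x](σ[x='r'](π[x](R))) → 1

|E| = 1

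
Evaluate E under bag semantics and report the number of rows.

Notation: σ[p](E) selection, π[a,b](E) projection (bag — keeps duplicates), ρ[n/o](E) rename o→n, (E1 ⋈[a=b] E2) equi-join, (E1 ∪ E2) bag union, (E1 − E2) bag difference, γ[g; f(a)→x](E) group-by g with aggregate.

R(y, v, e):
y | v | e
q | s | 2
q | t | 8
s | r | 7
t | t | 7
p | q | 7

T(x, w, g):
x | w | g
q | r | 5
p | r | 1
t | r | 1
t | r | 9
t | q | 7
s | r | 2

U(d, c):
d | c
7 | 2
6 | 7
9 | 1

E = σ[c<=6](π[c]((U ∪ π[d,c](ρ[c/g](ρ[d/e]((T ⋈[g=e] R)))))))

Subexpression sizes:
  U → 3
  T → 6
  R → 5
  (T ⋈[g=e] R) → 4
  ρ[d/e]((T ⋈[g=e] R)) → 4
  ρ[c/g](ρ[d/e]((T ⋈[g=e] R))) → 4
  π[d,c](ρ[c/g](ρ[d/e]((T ⋈[g=e] R)))) → 4
  (U ∪ π[d,c](ρ[c/g](ρ[d/e]((T ⋈[g=e] R))))) → 7
  π[c]((U ∪ π[d,c](ρ[c/g](ρ[d/e]((T ⋈[g=e] R)))))) → 7
  σ[c<=6](π[c]((U ∪ π[d,c](ρ[c/g](ρ[d/e]((T ⋈[g=e] R))))))) → 3

|E| = 3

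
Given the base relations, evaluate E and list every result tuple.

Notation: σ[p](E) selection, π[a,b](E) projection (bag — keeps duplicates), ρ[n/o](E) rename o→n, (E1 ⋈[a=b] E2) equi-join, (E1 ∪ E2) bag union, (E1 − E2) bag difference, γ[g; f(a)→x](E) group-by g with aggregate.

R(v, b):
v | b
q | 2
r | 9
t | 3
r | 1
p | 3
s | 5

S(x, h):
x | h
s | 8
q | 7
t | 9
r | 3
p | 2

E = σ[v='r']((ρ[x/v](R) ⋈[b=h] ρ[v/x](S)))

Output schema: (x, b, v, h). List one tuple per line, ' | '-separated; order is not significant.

Subexpression sizes:
  R → 6
  ρ[x/v](R) → 6
  S → 5
  ρ[v/x](S) → 5
  (ρ[x/v](R) ⋈[b=h] ρ[v/x](S)) → 4
  σ[v='r']((ρ[x/v](R) ⋈[b=h] ρ[v/x](S))) → 2

== RESULT ==
x | b | v | h
p | 3 | r | 3
t | 3 | r | 3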